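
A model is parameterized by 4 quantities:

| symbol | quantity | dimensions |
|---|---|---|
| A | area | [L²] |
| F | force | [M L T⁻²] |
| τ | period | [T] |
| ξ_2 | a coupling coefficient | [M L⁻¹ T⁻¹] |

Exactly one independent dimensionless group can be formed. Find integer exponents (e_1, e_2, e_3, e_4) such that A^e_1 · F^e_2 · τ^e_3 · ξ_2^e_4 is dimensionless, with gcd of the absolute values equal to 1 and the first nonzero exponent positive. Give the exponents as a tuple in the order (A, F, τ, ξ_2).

M: e_1·(0) + e_2·(1) + e_3·(0) + e_4·(1) = 0
L: e_1·(2) + e_2·(1) + e_3·(0) + e_4·(-1) = 0
T: e_1·(0) + e_2·(-2) + e_3·(1) + e_4·(-1) = 0
Solving this homogeneous linear system for the smallest-integer solution (first nonzero entry positive) gives (1, -1, -1, 1).

(1, -1, -1, 1)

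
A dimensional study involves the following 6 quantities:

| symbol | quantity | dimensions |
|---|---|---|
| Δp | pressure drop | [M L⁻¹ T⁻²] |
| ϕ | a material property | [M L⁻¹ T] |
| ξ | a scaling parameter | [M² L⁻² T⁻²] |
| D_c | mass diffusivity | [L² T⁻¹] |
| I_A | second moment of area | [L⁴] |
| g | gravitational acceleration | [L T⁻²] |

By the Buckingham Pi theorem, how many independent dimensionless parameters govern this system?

3

There are 6 variables and 3 base dimensions (M, L, T).
The dimension matrix has rank 3.
Independent dimensionless groups: 6 − 3 = 3.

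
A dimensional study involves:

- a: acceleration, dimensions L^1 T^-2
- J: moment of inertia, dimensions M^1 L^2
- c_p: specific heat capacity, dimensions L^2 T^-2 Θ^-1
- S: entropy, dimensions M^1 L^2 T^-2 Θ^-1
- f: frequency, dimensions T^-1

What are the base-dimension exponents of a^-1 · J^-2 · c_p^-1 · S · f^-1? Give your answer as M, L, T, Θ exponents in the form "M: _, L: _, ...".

M: -1, L: -5, T: 3, Θ: 0

Collect each base-dimension exponent across the product:
  M: −(0) − 2·(1) − (0) + (1) − (0) = -1
  L: −(1) − 2·(2) − (2) + (2) − (0) = -5
  T: −(-2) − 2·(0) − (-2) + (-2) − (-1) = 3
  Θ: −(0) − 2·(0) − (-1) + (-1) − (0) = 0
So the dimensions are [M⁻¹ L⁻⁵ T³].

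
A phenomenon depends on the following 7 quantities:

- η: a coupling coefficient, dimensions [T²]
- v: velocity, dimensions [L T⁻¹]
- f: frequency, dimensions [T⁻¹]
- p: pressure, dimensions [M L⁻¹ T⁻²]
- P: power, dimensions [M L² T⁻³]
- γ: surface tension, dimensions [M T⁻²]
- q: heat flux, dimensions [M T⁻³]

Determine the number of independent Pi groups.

There are 7 variables and 3 base dimensions (M, L, T).
The dimension matrix has rank 3.
Independent dimensionless groups: 7 − 3 = 4.

4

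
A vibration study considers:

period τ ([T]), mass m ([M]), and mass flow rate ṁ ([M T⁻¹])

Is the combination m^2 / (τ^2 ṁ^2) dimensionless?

yes

Sum the exponent of each base dimension across the product:
  M: −2·[τ]_M + 2·[m]_M − 2·[ṁ]_M = −2·(0) + 2·(1) − 2·(1) = 0
  L: −2·[τ]_L + 2·[m]_L − 2·[ṁ]_L = −2·(0) + 2·(0) − 2·(0) = 0
  T: −2·[τ]_T + 2·[m]_T − 2·[ṁ]_T = −2·(1) + 2·(0) − 2·(-1) = 0
All base exponents vanish — dimensionless.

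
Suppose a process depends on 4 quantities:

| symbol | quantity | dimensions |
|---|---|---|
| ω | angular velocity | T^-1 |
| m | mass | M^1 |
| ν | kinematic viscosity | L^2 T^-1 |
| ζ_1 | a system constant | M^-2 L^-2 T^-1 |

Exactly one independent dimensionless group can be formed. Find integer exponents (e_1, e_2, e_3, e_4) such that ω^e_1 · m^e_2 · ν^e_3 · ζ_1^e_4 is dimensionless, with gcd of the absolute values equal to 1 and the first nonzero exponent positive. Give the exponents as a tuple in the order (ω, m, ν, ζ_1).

(2, -2, -1, -1)

M: e_1·(0) + e_2·(1) + e_3·(0) + e_4·(-2) = 0
L: e_1·(0) + e_2·(0) + e_3·(2) + e_4·(-2) = 0
T: e_1·(-1) + e_2·(0) + e_3·(-1) + e_4·(-1) = 0
Solving this homogeneous linear system for the smallest-integer solution (first nonzero entry positive) gives (2, -2, -1, -1).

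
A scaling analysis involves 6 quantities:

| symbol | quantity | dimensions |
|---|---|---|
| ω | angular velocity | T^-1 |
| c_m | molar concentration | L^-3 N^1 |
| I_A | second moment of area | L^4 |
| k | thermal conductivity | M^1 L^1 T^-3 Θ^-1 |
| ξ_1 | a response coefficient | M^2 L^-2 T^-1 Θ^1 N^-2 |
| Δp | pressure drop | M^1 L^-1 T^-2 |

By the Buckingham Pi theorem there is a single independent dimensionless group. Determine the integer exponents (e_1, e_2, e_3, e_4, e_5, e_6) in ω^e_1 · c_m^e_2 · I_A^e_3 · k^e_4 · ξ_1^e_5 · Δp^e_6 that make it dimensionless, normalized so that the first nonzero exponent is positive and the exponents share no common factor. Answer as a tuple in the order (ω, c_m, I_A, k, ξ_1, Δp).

(2, 2, 1, 1, 1, -3)

M: e_1·(0) + e_2·(0) + e_3·(0) + e_4·(1) + e_5·(2) + e_6·(1) = 0
L: e_1·(0) + e_2·(-3) + e_3·(4) + e_4·(1) + e_5·(-2) + e_6·(-1) = 0
T: e_1·(-1) + e_2·(0) + e_3·(0) + e_4·(-3) + e_5·(-1) + e_6·(-2) = 0
Θ: e_1·(0) + e_2·(0) + e_3·(0) + e_4·(-1) + e_5·(1) + e_6·(0) = 0
N: e_1·(0) + e_2·(1) + e_3·(0) + e_4·(0) + e_5·(-2) + e_6·(0) = 0
Solving this homogeneous linear system for the smallest-integer solution (first nonzero entry positive) gives (2, 2, 1, 1, 1, -3).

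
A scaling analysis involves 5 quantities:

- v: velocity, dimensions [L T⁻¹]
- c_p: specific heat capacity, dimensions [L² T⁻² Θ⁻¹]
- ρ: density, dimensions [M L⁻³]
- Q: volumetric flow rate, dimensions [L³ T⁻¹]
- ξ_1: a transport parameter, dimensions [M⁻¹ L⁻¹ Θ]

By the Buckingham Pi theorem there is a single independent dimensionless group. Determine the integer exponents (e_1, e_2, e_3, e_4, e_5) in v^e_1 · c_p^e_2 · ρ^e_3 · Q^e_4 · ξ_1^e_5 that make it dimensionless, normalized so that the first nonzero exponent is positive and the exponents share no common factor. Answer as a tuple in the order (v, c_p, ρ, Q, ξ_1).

M: e_1·(0) + e_2·(0) + e_3·(1) + e_4·(0) + e_5·(-1) = 0
L: e_1·(1) + e_2·(2) + e_3·(-3) + e_4·(3) + e_5·(-1) = 0
T: e_1·(-1) + e_2·(-2) + e_3·(0) + e_4·(-1) + e_5·(0) = 0
Θ: e_1·(0) + e_2·(-1) + e_3·(0) + e_4·(0) + e_5·(1) = 0
Solving this homogeneous linear system for the smallest-integer solution (first nonzero entry positive) gives (4, -1, -1, -2, -1).

(4, -1, -1, -2, -1)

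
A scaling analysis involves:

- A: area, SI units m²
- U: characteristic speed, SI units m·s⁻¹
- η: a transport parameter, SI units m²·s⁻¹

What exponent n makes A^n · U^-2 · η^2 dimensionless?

Balance the L exponent: (2)·n from A, plus −2·(1) + 2·(2) = 2 from the rest, must sum to zero.
2n + 2 = 0, so n = -1.

-1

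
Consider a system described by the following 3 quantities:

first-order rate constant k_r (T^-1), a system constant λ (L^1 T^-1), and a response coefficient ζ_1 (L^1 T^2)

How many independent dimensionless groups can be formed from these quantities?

1

There are 3 variables and 2 base dimensions (L, T).
The dimension matrix has rank 2.
Independent dimensionless groups: 3 − 2 = 1.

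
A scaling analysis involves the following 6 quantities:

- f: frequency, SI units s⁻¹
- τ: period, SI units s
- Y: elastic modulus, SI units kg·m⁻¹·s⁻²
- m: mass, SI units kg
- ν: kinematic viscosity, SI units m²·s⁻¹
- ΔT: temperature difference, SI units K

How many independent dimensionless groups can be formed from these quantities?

There are 6 variables and 4 base dimensions (M, L, T, Θ).
The dimension matrix has rank 4.
Independent dimensionless groups: 6 − 4 = 2.

2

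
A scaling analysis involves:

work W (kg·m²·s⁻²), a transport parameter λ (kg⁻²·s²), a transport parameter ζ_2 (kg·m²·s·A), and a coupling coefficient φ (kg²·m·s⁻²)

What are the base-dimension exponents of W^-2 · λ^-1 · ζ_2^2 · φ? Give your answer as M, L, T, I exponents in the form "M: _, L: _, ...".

Collect each base-dimension exponent across the product:
  M: −2·(1) − (-2) + 2·(1) + (2) = 4
  L: −2·(2) − (0) + 2·(2) + (1) = 1
  T: −2·(-2) − (2) + 2·(1) + (-2) = 2
  I: −2·(0) − (0) + 2·(1) + (0) = 2
So the dimensions are [M⁴ L T² I²].

M: 4, L: 1, T: 2, I: 2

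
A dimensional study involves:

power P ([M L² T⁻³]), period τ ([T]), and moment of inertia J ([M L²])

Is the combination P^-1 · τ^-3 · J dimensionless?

Sum the exponent of each base dimension across the product:
  M: −[P]_M − 3·[τ]_M + [J]_M = −(1) − 3·(0) + (1) = 0
  L: −[P]_L − 3·[τ]_L + [J]_L = −(2) − 3·(0) + (2) = 0
  T: −[P]_T − 3·[τ]_T + [J]_T = −(-3) − 3·(1) + (0) = 0
  Θ: −[P]_Θ − 3·[τ]_Θ + [J]_Θ = −(0) − 3·(0) + (0) = 0
All base exponents vanish — dimensionless.

yes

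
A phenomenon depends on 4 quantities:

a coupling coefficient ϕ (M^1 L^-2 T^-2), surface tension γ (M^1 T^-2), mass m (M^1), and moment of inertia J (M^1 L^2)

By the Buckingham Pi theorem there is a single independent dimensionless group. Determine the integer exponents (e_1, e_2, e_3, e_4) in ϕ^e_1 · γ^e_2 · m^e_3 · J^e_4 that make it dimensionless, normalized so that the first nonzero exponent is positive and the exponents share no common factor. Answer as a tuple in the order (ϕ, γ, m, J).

M: e_1·(1) + e_2·(1) + e_3·(1) + e_4·(1) = 0
L: e_1·(-2) + e_2·(0) + e_3·(0) + e_4·(2) = 0
T: e_1·(-2) + e_2·(-2) + e_3·(0) + e_4·(0) = 0
Solving this homogeneous linear system for the smallest-integer solution (first nonzero entry positive) gives (1, -1, -1, 1).

(1, -1, -1, 1)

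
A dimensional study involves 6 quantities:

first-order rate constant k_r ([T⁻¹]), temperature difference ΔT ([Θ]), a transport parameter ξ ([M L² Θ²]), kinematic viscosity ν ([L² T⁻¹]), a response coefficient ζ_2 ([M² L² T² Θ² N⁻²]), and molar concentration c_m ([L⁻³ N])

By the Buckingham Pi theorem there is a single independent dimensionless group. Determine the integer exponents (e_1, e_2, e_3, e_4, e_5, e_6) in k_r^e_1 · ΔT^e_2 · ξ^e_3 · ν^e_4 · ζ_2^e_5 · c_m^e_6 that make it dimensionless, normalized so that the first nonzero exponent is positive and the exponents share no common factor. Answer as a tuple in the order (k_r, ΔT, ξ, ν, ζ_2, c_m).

(2, -2, 2, -4, -1, -2)

M: e_1·(0) + e_2·(0) + e_3·(1) + e_4·(0) + e_5·(2) + e_6·(0) = 0
L: e_1·(0) + e_2·(0) + e_3·(2) + e_4·(2) + e_5·(2) + e_6·(-3) = 0
T: e_1·(-1) + e_2·(0) + e_3·(0) + e_4·(-1) + e_5·(2) + e_6·(0) = 0
Θ: e_1·(0) + e_2·(1) + e_3·(2) + e_4·(0) + e_5·(2) + e_6·(0) = 0
N: e_1·(0) + e_2·(0) + e_3·(0) + e_4·(0) + e_5·(-2) + e_6·(1) = 0
Solving this homogeneous linear system for the smallest-integer solution (first nonzero entry positive) gives (2, -2, 2, -4, -1, -2).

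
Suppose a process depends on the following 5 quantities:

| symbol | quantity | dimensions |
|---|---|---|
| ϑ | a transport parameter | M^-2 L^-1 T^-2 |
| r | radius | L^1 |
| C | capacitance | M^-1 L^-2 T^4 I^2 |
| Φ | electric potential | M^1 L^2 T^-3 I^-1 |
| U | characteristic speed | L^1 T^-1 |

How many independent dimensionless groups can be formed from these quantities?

1

There are 5 variables and 4 base dimensions (M, L, T, I).
The dimension matrix has rank 4.
Independent dimensionless groups: 5 − 4 = 1.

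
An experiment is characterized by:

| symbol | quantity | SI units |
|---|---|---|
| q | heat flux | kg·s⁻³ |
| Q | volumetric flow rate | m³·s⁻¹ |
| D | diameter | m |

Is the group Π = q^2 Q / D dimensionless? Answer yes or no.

Sum the exponent of each base dimension across the product:
  M: 2·[q]_M + [Q]_M − [D]_M = 2·(1) + (0) − (0) = 2
  L: 2·[q]_L + [Q]_L − [D]_L = 2·(0) + (3) − (1) = 2
  T: 2·[q]_T + [Q]_T − [D]_T = 2·(-3) + (-1) − (0) = -7
Net dimensions [M² L² T⁻⁷] ≠ [1] — not dimensionless.

no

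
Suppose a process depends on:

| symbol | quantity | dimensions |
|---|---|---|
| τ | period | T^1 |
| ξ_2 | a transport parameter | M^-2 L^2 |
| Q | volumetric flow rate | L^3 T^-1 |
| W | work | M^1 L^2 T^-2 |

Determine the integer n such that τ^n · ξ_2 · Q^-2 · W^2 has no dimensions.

2

Balance the T exponent: (1)·n from τ, plus (0) − 2·(-1) + 2·(-2) = -2 from the rest, must sum to zero.
n − 2 = 0, so n = 2.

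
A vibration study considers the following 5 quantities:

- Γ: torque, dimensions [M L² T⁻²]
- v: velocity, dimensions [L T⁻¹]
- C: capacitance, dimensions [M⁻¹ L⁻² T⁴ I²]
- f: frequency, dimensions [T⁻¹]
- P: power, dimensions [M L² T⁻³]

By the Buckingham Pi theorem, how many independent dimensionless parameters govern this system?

There are 5 variables and 4 base dimensions (M, L, T, I).
The dimension matrix has rank 4.
Independent dimensionless groups: 5 − 4 = 1.

1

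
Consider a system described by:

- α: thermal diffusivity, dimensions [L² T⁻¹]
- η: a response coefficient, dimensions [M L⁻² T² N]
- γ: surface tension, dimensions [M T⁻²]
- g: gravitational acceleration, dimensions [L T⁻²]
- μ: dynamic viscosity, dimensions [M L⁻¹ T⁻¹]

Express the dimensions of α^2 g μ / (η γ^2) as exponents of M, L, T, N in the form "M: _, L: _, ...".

Collect each base-dimension exponent across the product:
  M: 2·(0) − (1) − 2·(1) + (0) + (1) = -2
  L: 2·(2) − (-2) − 2·(0) + (1) + (-1) = 6
  T: 2·(-1) − (2) − 2·(-2) + (-2) + (-1) = -3
  N: 2·(0) − (1) − 2·(0) + (0) + (0) = -1
So the dimensions are [M⁻² L⁶ T⁻³ N⁻¹].

M: -2, L: 6, T: -3, N: -1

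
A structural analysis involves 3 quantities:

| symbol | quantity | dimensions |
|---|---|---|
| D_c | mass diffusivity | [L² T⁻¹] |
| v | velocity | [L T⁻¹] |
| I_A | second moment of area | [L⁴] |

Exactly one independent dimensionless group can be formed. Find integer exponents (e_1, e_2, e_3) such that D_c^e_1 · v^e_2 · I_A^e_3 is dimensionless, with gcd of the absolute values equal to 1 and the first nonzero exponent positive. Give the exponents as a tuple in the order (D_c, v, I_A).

(4, -4, -1)

L: e_1·(2) + e_2·(1) + e_3·(4) = 0
T: e_1·(-1) + e_2·(-1) + e_3·(0) = 0
Solving this homogeneous linear system for the smallest-integer solution (first nonzero entry positive) gives (4, -4, -1).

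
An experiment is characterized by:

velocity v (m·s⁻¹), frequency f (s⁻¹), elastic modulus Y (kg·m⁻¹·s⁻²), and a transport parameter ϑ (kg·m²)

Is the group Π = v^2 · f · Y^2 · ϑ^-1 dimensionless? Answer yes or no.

Sum the exponent of each base dimension across the product:
  M: 2·[v]_M + [f]_M + 2·[Y]_M − [ϑ]_M = 2·(0) + (0) + 2·(1) − (1) = 1
  L: 2·[v]_L + [f]_L + 2·[Y]_L − [ϑ]_L = 2·(1) + (0) + 2·(-1) − (2) = -2
  T: 2·[v]_T + [f]_T + 2·[Y]_T − [ϑ]_T = 2·(-1) + (-1) + 2·(-2) − (0) = -7
Net dimensions [M L⁻² T⁻⁷] ≠ [1] — not dimensionless.

no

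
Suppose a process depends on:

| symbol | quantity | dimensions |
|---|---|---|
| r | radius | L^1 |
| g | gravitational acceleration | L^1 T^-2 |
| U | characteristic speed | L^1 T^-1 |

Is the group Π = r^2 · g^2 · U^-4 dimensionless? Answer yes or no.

Sum the exponent of each base dimension across the product:
  M: 2·[r]_M + 2·[g]_M − 4·[U]_M = 2·(0) + 2·(0) − 4·(0) = 0
  L: 2·[r]_L + 2·[g]_L − 4·[U]_L = 2·(1) + 2·(1) − 4·(1) = 0
  T: 2·[r]_T + 2·[g]_T − 4·[U]_T = 2·(0) + 2·(-2) − 4·(-1) = 0
All base exponents vanish — dimensionless.

yes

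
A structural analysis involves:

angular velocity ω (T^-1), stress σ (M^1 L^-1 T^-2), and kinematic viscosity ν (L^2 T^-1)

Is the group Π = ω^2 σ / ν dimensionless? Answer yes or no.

no

Sum the exponent of each base dimension across the product:
  M: 2·[ω]_M + [σ]_M − [ν]_M = 2·(0) + (1) − (0) = 1
  L: 2·[ω]_L + [σ]_L − [ν]_L = 2·(0) + (-1) − (2) = -3
  T: 2·[ω]_T + [σ]_T − [ν]_T = 2·(-1) + (-2) − (-1) = -3
Net dimensions [M L⁻³ T⁻³] ≠ [1] — not dimensionless.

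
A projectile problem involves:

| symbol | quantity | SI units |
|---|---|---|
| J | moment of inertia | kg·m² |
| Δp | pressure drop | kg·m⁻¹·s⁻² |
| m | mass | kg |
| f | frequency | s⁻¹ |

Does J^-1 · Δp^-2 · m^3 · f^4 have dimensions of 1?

yes

Sum the exponent of each base dimension across the product:
  M: −[J]_M − 2·[Δp]_M + 3·[m]_M + 4·[f]_M = −(1) − 2·(1) + 3·(1) + 4·(0) = 0
  L: −[J]_L − 2·[Δp]_L + 3·[m]_L + 4·[f]_L = −(2) − 2·(-1) + 3·(0) + 4·(0) = 0
  T: −[J]_T − 2·[Δp]_T + 3·[m]_T + 4·[f]_T = −(0) − 2·(-2) + 3·(0) + 4·(-1) = 0
All base exponents vanish — dimensionless.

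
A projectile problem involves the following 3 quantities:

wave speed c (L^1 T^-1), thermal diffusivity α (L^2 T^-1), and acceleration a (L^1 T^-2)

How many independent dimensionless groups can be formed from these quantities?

1

There are 3 variables and 2 base dimensions (L, T).
The dimension matrix has rank 2.
Independent dimensionless groups: 3 − 2 = 1.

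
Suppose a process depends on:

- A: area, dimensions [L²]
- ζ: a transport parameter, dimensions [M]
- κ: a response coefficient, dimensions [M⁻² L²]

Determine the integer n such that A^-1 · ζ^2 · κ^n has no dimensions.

1

Balance the M exponent: (-2)·n from κ, plus −(0) + 2·(1) = 2 from the rest, must sum to zero.
-2n + 2 = 0, so n = 1.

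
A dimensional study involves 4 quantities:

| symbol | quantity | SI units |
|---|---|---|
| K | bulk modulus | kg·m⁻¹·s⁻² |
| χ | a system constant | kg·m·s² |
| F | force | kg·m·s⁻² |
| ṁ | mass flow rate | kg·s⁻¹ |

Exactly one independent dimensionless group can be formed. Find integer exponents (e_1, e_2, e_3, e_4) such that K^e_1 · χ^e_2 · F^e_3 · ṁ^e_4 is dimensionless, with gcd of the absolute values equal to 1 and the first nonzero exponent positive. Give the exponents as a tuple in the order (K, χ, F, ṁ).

(2, 1, 1, -4)

M: e_1·(1) + e_2·(1) + e_3·(1) + e_4·(1) = 0
L: e_1·(-1) + e_2·(1) + e_3·(1) + e_4·(0) = 0
T: e_1·(-2) + e_2·(2) + e_3·(-2) + e_4·(-1) = 0
Solving this homogeneous linear system for the smallest-integer solution (first nonzero entry positive) gives (2, 1, 1, -4).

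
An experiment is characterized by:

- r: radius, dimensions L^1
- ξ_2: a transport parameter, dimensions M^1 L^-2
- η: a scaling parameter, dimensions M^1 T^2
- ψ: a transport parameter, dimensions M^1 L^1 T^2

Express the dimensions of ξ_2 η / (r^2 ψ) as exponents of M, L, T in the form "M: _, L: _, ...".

Collect each base-dimension exponent across the product:
  M: −2·(0) + (1) + (1) − (1) = 1
  L: −2·(1) + (-2) + (0) − (1) = -5
  T: −2·(0) + (0) + (2) − (2) = 0
So the dimensions are [M L⁻⁵].

M: 1, L: -5, T: 0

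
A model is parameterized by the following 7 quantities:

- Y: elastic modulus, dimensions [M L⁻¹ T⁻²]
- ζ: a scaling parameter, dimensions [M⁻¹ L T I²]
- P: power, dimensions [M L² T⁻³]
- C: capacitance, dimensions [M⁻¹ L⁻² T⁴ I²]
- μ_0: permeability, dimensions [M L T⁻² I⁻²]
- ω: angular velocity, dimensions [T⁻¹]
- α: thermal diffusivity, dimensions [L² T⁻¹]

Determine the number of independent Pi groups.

3

There are 7 variables and 4 base dimensions (M, L, T, I).
The dimension matrix has rank 4.
Independent dimensionless groups: 7 − 4 = 3.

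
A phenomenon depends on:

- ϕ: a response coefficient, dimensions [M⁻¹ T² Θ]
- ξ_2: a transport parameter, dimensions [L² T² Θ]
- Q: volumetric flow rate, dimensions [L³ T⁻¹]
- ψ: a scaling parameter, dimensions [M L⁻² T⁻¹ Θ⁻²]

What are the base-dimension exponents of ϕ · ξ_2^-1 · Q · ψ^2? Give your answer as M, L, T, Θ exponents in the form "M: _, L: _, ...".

M: 1, L: -3, T: -3, Θ: -4

Collect each base-dimension exponent across the product:
  M: (-1) − (0) + (0) + 2·(1) = 1
  L: (0) − (2) + (3) + 2·(-2) = -3
  T: (2) − (2) + (-1) + 2·(-1) = -3
  Θ: (1) − (1) + (0) + 2·(-2) = -4
So the dimensions are [M L⁻³ T⁻³ Θ⁻⁴].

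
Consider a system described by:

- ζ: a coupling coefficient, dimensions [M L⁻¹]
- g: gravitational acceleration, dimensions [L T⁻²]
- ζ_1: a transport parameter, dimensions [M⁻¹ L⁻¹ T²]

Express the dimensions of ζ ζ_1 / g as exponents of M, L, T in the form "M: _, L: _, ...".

M: 0, L: -3, T: 4

Collect each base-dimension exponent across the product:
  M: (1) − (0) + (-1) = 0
  L: (-1) − (1) + (-1) = -3
  T: (0) − (-2) + (2) = 4
So the dimensions are [L⁻³ T⁴].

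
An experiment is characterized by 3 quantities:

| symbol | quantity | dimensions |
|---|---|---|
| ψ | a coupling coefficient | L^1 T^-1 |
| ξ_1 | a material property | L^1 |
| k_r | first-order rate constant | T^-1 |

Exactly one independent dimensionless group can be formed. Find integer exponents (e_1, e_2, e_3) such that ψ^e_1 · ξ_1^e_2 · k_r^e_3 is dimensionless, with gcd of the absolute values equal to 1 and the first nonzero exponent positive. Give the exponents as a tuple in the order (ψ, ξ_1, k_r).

L: e_1·(1) + e_2·(1) + e_3·(0) = 0
T: e_1·(-1) + e_2·(0) + e_3·(-1) = 0
Solving this homogeneous linear system for the smallest-integer solution (first nonzero entry positive) gives (1, -1, -1).

(1, -1, -1)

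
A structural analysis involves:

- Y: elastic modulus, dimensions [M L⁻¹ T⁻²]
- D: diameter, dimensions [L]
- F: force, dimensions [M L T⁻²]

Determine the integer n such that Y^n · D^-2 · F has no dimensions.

Balance the M exponent: (1)·n from Y, plus −2·(0) + (1) = 1 from the rest, must sum to zero.
n + 1 = 0, so n = -1.

-1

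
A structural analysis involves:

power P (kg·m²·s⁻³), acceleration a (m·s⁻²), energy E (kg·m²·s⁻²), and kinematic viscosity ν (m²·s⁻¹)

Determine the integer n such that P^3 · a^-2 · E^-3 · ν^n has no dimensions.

1

Balance the L exponent: (2)·n from ν, plus 3·(2) − 2·(1) − 3·(2) = -2 from the rest, must sum to zero.
2n − 2 = 0, so n = 1.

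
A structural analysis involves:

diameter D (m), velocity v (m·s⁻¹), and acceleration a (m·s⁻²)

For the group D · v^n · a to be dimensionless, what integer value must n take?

Balance the L exponent: (1)·n from v, plus (1) + (1) = 2 from the rest, must sum to zero.
n + 2 = 0, so n = -2.

-2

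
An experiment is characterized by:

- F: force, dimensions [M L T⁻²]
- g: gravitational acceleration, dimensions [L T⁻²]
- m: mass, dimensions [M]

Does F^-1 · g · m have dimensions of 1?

Sum the exponent of each base dimension across the product:
  M: −[F]_M + [g]_M + [m]_M = −(1) + (0) + (1) = 0
  L: −[F]_L + [g]_L + [m]_L = −(1) + (1) + (0) = 0
  T: −[F]_T + [g]_T + [m]_T = −(-2) + (-2) + (0) = 0
  I: −[F]_I + [g]_I + [m]_I = −(0) + (0) + (0) = 0
All base exponents vanish — dimensionless.

yes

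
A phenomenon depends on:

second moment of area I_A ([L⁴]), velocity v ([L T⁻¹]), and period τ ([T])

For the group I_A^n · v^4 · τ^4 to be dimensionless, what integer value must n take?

Balance the L exponent: (4)·n from I_A, plus 4·(1) + 4·(0) = 4 from the rest, must sum to zero.
4n + 4 = 0, so n = -1.

-1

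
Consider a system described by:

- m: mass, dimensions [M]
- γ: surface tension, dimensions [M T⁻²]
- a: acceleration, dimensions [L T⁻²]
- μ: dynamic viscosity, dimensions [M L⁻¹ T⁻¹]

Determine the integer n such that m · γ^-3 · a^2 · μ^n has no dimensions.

2

Balance the M exponent: (1)·n from μ, plus (1) − 3·(1) + 2·(0) = -2 from the rest, must sum to zero.
n − 2 = 0, so n = 2.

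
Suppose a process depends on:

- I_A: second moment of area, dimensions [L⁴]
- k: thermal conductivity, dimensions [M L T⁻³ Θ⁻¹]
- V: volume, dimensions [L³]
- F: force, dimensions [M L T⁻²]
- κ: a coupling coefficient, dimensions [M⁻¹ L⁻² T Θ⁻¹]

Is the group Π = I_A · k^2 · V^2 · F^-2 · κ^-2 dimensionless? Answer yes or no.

no

Sum the exponent of each base dimension across the product:
  M: [I_A]_M + 2·[k]_M + 2·[V]_M − 2·[F]_M − 2·[κ]_M = (0) + 2·(1) + 2·(0) − 2·(1) − 2·(-1) = 2
  L: [I_A]_L + 2·[k]_L + 2·[V]_L − 2·[F]_L − 2·[κ]_L = (4) + 2·(1) + 2·(3) − 2·(1) − 2·(-2) = 14
  T: [I_A]_T + 2·[k]_T + 2·[V]_T − 2·[F]_T − 2·[κ]_T = (0) + 2·(-3) + 2·(0) − 2·(-2) − 2·(1) = -4
  Θ: [I_A]_Θ + 2·[k]_Θ + 2·[V]_Θ − 2·[F]_Θ − 2·[κ]_Θ = (0) + 2·(-1) + 2·(0) − 2·(0) − 2·(-1) = 0
Net dimensions [M² L¹⁴ T⁻⁴] ≠ [1] — not dimensionless.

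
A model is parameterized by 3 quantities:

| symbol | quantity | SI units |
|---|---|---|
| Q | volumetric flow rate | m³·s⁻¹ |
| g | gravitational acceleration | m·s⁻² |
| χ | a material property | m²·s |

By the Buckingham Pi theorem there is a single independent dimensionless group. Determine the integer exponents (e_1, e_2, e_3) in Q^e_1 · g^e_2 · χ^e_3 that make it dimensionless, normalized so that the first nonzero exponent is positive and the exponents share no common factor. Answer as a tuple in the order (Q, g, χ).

L: e_1·(3) + e_2·(1) + e_3·(2) = 0
T: e_1·(-1) + e_2·(-2) + e_3·(1) = 0
Solving this homogeneous linear system for the smallest-integer solution (first nonzero entry positive) gives (1, -1, -1).

(1, -1, -1)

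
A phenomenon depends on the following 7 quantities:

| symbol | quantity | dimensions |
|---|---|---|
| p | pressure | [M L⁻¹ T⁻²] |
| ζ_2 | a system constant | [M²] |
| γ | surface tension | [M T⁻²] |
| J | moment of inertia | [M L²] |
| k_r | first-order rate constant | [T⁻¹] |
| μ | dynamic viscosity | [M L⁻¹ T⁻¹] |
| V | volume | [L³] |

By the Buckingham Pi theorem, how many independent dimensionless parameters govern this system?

There are 7 variables and 3 base dimensions (M, L, T).
The dimension matrix has rank 3.
Independent dimensionless groups: 7 − 3 = 4.

4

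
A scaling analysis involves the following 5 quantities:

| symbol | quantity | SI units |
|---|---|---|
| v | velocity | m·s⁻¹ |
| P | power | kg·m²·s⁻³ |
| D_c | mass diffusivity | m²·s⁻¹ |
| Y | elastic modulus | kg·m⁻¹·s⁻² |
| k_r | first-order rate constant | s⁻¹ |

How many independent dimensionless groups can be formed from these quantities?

There are 5 variables and 3 base dimensions (M, L, T).
The dimension matrix has rank 3.
Independent dimensionless groups: 5 − 3 = 2.

2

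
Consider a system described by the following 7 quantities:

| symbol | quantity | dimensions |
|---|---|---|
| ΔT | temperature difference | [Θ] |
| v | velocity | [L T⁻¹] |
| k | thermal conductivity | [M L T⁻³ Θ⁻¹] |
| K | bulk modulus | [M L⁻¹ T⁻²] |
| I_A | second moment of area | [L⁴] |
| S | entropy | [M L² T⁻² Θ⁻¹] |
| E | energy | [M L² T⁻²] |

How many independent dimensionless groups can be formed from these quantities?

3

There are 7 variables and 4 base dimensions (M, L, T, Θ).
The dimension matrix has rank 4.
Independent dimensionless groups: 7 − 4 = 3.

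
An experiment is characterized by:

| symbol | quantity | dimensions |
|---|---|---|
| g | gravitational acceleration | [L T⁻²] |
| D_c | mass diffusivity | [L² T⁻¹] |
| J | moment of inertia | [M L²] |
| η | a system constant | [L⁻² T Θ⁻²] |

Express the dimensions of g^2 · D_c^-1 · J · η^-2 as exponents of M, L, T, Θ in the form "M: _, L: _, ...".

Collect each base-dimension exponent across the product:
  M: 2·(0) − (0) + (1) − 2·(0) = 1
  L: 2·(1) − (2) + (2) − 2·(-2) = 6
  T: 2·(-2) − (-1) + (0) − 2·(1) = -5
  Θ: 2·(0) − (0) + (0) − 2·(-2) = 4
So the dimensions are [M L⁶ T⁻⁵ Θ⁴].

M: 1, L: 6, T: -5, Θ: 4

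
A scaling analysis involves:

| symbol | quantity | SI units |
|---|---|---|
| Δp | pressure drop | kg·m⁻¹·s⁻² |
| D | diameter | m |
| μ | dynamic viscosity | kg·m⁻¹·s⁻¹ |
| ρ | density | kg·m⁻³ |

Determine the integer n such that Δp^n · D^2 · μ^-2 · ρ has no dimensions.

1

Balance the M exponent: (1)·n from Δp, plus 2·(0) − 2·(1) + (1) = -1 from the rest, must sum to zero.
n − 1 = 0, so n = 1.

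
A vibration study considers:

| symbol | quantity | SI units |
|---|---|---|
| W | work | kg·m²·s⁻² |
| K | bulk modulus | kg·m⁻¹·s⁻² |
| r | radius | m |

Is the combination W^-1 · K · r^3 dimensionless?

Sum the exponent of each base dimension across the product:
  M: −[W]_M + [K]_M + 3·[r]_M = −(1) + (1) + 3·(0) = 0
  L: −[W]_L + [K]_L + 3·[r]_L = −(2) + (-1) + 3·(1) = 0
  T: −[W]_T + [K]_T + 3·[r]_T = −(-2) + (-2) + 3·(0) = 0
All base exponents vanish — dimensionless.

yes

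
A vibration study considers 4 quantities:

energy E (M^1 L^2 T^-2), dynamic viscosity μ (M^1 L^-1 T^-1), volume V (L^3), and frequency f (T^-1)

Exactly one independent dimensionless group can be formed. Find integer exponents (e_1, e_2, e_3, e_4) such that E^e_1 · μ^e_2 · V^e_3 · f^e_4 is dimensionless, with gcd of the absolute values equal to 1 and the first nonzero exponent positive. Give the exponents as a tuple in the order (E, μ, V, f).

(1, -1, -1, -1)

M: e_1·(1) + e_2·(1) + e_3·(0) + e_4·(0) = 0
L: e_1·(2) + e_2·(-1) + e_3·(3) + e_4·(0) = 0
T: e_1·(-2) + e_2·(-1) + e_3·(0) + e_4·(-1) = 0
Solving this homogeneous linear system for the smallest-integer solution (first nonzero entry positive) gives (1, -1, -1, -1).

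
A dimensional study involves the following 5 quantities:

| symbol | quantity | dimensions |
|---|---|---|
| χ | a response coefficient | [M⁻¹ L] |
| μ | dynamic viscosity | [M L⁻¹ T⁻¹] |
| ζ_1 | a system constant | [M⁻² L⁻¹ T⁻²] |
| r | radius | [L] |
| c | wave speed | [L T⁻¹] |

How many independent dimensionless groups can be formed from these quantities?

2

There are 5 variables and 3 base dimensions (M, L, T).
The dimension matrix has rank 3.
Independent dimensionless groups: 5 − 3 = 2.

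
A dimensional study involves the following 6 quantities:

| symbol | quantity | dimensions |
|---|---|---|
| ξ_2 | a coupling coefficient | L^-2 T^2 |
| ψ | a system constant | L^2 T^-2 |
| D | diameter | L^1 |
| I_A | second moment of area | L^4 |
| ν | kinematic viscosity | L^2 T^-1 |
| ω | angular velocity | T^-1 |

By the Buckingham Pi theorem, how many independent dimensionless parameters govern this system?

There are 6 variables and 2 base dimensions (L, T).
The dimension matrix has rank 2.
Independent dimensionless groups: 6 − 2 = 4.

4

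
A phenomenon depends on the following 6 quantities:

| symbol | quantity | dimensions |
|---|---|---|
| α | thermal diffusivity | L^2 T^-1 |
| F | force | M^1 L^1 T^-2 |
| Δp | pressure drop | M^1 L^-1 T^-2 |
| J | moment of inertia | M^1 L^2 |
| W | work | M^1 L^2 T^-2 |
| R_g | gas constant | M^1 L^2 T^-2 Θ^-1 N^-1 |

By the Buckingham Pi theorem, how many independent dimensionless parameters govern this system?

2

There are 6 variables and 5 base dimensions (M, L, T, Θ, N).
The dimension matrix has rank 4 (less than 5: the dimension vectors are linearly dependent).
Independent dimensionless groups: 6 − 4 = 2.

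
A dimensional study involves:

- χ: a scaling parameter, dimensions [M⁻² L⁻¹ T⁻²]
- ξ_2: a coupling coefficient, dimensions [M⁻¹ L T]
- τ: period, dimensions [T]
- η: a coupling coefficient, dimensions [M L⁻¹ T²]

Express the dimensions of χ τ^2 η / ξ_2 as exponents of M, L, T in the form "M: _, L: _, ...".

M: 0, L: -3, T: 1

Collect each base-dimension exponent across the product:
  M: (-2) − (-1) + 2·(0) + (1) = 0
  L: (-1) − (1) + 2·(0) + (-1) = -3
  T: (-2) − (1) + 2·(1) + (2) = 1
So the dimensions are [L⁻³ T].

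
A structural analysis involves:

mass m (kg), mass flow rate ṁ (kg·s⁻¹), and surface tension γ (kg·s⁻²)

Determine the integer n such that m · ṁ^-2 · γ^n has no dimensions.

Balance the M exponent: (1)·n from γ, plus (1) − 2·(1) = -1 from the rest, must sum to zero.
n − 1 = 0, so n = 1.

1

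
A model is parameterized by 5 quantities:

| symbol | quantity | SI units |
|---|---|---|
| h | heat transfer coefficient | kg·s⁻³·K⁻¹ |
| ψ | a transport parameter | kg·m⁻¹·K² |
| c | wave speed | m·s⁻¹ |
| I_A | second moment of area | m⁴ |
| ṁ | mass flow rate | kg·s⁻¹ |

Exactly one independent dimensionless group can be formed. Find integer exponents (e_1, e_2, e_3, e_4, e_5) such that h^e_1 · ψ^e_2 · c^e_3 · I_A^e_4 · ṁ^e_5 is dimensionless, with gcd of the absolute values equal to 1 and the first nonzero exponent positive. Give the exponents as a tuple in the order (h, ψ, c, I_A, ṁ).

M: e_1·(1) + e_2·(1) + e_3·(0) + e_4·(0) + e_5·(1) = 0
L: e_1·(0) + e_2·(-1) + e_3·(1) + e_4·(4) + e_5·(0) = 0
T: e_1·(-3) + e_2·(0) + e_3·(-1) + e_4·(0) + e_5·(-1) = 0
Θ: e_1·(-1) + e_2·(2) + e_3·(0) + e_4·(0) + e_5·(0) = 0
Solving this homogeneous linear system for the smallest-integer solution (first nonzero entry positive) gives (2, 1, -3, 1, -3).

(2, 1, -3, 1, -3)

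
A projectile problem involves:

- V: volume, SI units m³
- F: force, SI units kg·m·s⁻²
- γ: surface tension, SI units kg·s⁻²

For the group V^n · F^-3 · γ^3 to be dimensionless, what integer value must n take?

1

Balance the L exponent: (3)·n from V, plus −3·(1) + 3·(0) = -3 from the rest, must sum to zero.
3n − 3 = 0, so n = 1.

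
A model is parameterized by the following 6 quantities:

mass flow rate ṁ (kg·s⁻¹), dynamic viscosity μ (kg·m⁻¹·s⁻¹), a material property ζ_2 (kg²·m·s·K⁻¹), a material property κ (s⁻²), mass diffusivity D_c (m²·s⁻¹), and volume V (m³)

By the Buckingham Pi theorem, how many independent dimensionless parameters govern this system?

There are 6 variables and 4 base dimensions (M, L, T, Θ).
The dimension matrix has rank 4.
Independent dimensionless groups: 6 − 4 = 2.

2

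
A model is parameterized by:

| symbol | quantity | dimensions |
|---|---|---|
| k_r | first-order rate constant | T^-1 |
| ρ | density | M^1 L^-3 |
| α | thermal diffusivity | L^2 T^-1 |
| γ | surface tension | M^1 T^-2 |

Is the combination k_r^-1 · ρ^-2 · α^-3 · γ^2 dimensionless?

Sum the exponent of each base dimension across the product:
  M: −[k_r]_M − 2·[ρ]_M − 3·[α]_M + 2·[γ]_M = −(0) − 2·(1) − 3·(0) + 2·(1) = 0
  L: −[k_r]_L − 2·[ρ]_L − 3·[α]_L + 2·[γ]_L = −(0) − 2·(-3) − 3·(2) + 2·(0) = 0
  T: −[k_r]_T − 2·[ρ]_T − 3·[α]_T + 2·[γ]_T = −(-1) − 2·(0) − 3·(-1) + 2·(-2) = 0
All base exponents vanish — dimensionless.

yes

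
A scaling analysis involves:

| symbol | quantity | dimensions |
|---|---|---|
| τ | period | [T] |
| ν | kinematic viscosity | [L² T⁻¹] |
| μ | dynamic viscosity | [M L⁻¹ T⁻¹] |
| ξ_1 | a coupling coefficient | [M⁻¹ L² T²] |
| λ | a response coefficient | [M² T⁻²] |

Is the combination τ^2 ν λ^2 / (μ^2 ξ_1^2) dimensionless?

Sum the exponent of each base dimension across the product:
  M: 2·[τ]_M + [ν]_M − 2·[μ]_M − 2·[ξ_1]_M + 2·[λ]_M = 2·(0) + (0) − 2·(1) − 2·(-1) + 2·(2) = 4
  L: 2·[τ]_L + [ν]_L − 2·[μ]_L − 2·[ξ_1]_L + 2·[λ]_L = 2·(0) + (2) − 2·(-1) − 2·(2) + 2·(0) = 0
  T: 2·[τ]_T + [ν]_T − 2·[μ]_T − 2·[ξ_1]_T + 2·[λ]_T = 2·(1) + (-1) − 2·(-1) − 2·(2) + 2·(-2) = -5
Net dimensions [M⁴ T⁻⁵] ≠ [1] — not dimensionless.

no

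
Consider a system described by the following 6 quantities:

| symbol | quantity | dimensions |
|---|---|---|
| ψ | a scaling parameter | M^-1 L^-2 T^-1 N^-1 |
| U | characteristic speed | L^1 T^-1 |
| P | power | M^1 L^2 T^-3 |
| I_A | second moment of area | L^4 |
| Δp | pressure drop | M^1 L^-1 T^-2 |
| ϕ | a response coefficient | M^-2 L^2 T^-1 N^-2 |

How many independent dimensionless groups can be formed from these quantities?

2

There are 6 variables and 4 base dimensions (M, L, T, N).
The dimension matrix has rank 4.
Independent dimensionless groups: 6 − 4 = 2.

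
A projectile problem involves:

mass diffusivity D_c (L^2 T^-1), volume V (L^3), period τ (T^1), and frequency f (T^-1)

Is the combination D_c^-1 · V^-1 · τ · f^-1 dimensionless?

no

Sum the exponent of each base dimension across the product:
  L: −[D_c]_L − [V]_L + [τ]_L − [f]_L = −(2) − (3) + (0) − (0) = -5
  T: −[D_c]_T − [V]_T + [τ]_T − [f]_T = −(-1) − (0) + (1) − (-1) = 3
Net dimensions [L⁻⁵ T³] ≠ [1] — not dimensionless.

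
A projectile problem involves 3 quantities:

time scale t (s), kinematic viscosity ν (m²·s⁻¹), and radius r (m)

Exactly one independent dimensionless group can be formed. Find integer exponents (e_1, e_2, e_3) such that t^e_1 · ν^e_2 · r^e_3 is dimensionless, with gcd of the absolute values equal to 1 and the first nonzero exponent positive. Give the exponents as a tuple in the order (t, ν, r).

(1, 1, -2)

L: e_1·(0) + e_2·(2) + e_3·(1) = 0
T: e_1·(1) + e_2·(-1) + e_3·(0) = 0
Solving this homogeneous linear system for the smallest-integer solution (first nonzero entry positive) gives (1, 1, -2).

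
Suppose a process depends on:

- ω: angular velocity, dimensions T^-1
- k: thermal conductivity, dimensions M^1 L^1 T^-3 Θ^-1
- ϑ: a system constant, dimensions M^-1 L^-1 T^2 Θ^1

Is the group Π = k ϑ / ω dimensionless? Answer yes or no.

yes

Sum the exponent of each base dimension across the product:
  M: −[ω]_M + [k]_M + [ϑ]_M = −(0) + (1) + (-1) = 0
  L: −[ω]_L + [k]_L + [ϑ]_L = −(0) + (1) + (-1) = 0
  T: −[ω]_T + [k]_T + [ϑ]_T = −(-1) + (-3) + (2) = 0
  Θ: −[ω]_Θ + [k]_Θ + [ϑ]_Θ = −(0) + (-1) + (1) = 0
All base exponents vanish — dimensionless.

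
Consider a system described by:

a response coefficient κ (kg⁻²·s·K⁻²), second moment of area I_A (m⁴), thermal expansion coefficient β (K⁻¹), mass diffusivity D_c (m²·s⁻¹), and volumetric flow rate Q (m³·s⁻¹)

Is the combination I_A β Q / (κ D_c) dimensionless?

Sum the exponent of each base dimension across the product:
  M: −[κ]_M + [I_A]_M + [β]_M − [D_c]_M + [Q]_M = −(-2) + (0) + (0) − (0) + (0) = 2
  L: −[κ]_L + [I_A]_L + [β]_L − [D_c]_L + [Q]_L = −(0) + (4) + (0) − (2) + (3) = 5
  T: −[κ]_T + [I_A]_T + [β]_T − [D_c]_T + [Q]_T = −(1) + (0) + (0) − (-1) + (-1) = -1
  Θ: −[κ]_Θ + [I_A]_Θ + [β]_Θ − [D_c]_Θ + [Q]_Θ = −(-2) + (0) + (-1) − (0) + (0) = 1
Net dimensions [M² L⁵ T⁻¹ Θ] ≠ [1] — not dimensionless.

no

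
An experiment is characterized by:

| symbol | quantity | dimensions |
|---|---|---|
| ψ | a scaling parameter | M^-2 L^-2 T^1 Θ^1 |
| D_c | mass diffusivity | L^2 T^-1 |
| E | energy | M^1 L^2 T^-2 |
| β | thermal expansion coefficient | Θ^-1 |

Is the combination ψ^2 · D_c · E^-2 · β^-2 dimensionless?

Sum the exponent of each base dimension across the product:
  M: 2·[ψ]_M + [D_c]_M − 2·[E]_M − 2·[β]_M = 2·(-2) + (0) − 2·(1) − 2·(0) = -6
  L: 2·[ψ]_L + [D_c]_L − 2·[E]_L − 2·[β]_L = 2·(-2) + (2) − 2·(2) − 2·(0) = -6
  T: 2·[ψ]_T + [D_c]_T − 2·[E]_T − 2·[β]_T = 2·(1) + (-1) − 2·(-2) − 2·(0) = 5
  Θ: 2·[ψ]_Θ + [D_c]_Θ − 2·[E]_Θ − 2·[β]_Θ = 2·(1) + (0) − 2·(0) − 2·(-1) = 4
Net dimensions [M⁻⁶ L⁻⁶ T⁵ Θ⁴] ≠ [1] — not dimensionless.

no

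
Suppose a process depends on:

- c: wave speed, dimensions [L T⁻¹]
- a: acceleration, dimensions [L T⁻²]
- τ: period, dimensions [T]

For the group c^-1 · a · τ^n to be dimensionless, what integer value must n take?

1

Balance the T exponent: (1)·n from τ, plus −(-1) + (-2) = -1 from the rest, must sum to zero.
n − 1 = 0, so n = 1.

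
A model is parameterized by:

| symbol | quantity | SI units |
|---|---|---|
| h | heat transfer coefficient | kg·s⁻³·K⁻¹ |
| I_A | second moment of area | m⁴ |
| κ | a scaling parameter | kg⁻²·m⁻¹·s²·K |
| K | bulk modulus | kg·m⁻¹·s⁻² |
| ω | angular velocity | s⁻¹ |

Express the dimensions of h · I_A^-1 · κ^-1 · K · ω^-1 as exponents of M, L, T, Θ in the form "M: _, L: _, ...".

Collect each base-dimension exponent across the product:
  M: (1) − (0) − (-2) + (1) − (0) = 4
  L: (0) − (4) − (-1) + (-1) − (0) = -4
  T: (-3) − (0) − (2) + (-2) − (-1) = -6
  Θ: (-1) − (0) − (1) + (0) − (0) = -2
So the dimensions are [M⁴ L⁻⁴ T⁻⁶ Θ⁻²].

M: 4, L: -4, T: -6, Θ: -2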